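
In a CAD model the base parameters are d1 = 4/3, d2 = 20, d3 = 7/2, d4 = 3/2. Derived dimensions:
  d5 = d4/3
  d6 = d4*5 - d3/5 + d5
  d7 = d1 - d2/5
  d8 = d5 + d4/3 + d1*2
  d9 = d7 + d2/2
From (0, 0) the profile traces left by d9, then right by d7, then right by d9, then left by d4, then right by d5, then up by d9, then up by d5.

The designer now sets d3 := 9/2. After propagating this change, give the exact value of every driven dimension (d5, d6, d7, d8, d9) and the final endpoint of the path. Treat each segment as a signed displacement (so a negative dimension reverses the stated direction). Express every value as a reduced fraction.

d5 = 1/2
d6 = 71/10
d7 = -8/3
d8 = 11/3
d9 = 22/3
endpoint = (-11/3, 47/6)

Apply edit: d3 := 9/2
  d5 = d4/3 = 1/2
  d6 = d4*5 - d3/5 + d5 = 71/10
  d7 = d1 - d2/5 = -8/3
  d8 = d5 + d4/3 + d1*2 = 11/3
  d9 = d7 + d2/2 = 22/3
Walk from origin (0, 0):
  seg 1: left by d9 = 22/3 → (-22/3, 0)
  seg 2: right by d7 = -8/3 → (-10, 0)
  seg 3: right by d9 = 22/3 → (-8/3, 0)
  seg 4: left by d4 = 3/2 → (-25/6, 0)
  seg 5: right by d5 = 1/2 → (-11/3, 0)
  seg 6: up by d9 = 22/3 → (-11/3, 22/3)
  seg 7: up by d5 = 1/2 → (-11/3, 47/6)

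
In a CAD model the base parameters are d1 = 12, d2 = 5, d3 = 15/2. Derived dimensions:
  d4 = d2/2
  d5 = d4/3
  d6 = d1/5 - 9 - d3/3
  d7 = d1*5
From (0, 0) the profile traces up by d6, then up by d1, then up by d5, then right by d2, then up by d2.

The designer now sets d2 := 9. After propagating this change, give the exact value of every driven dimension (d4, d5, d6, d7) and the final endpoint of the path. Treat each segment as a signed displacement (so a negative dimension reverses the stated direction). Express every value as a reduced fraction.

Apply edit: d2 := 9
  d4 = d2/2 = 9/2
  d5 = d4/3 = 3/2
  d6 = d1/5 - 9 - d3/3 = -91/10
  d7 = d1*5 = 60
Walk from origin (0, 0):
  seg 1: up by d6 = -91/10 → (0, -91/10)
  seg 2: up by d1 = 12 → (0, 29/10)
  seg 3: up by d5 = 3/2 → (0, 22/5)
  seg 4: right by d2 = 9 → (9, 22/5)
  seg 5: up by d2 = 9 → (9, 67/5)

d4 = 9/2
d5 = 3/2
d6 = -91/10
d7 = 60
endpoint = (9, 67/5)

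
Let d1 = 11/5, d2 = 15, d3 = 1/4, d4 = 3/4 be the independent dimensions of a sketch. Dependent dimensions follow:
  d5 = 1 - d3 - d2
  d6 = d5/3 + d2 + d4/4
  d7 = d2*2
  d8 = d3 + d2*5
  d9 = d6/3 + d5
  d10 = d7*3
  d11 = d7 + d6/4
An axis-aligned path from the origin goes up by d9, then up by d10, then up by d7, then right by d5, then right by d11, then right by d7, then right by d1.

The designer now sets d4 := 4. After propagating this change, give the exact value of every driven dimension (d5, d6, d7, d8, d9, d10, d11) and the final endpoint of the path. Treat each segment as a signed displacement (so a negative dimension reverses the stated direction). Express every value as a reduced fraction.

d5 = -57/4
d6 = 45/4
d7 = 30
d8 = 301/4
d9 = -21/2
d10 = 90
d11 = 525/16
endpoint = (4061/80, 219/2)

Apply edit: d4 := 4
  d5 = 1 - d3 - d2 = -57/4
  d6 = d5/3 + d2 + d4/4 = 45/4
  d7 = d2*2 = 30
  d8 = d3 + d2*5 = 301/4
  d9 = d6/3 + d5 = -21/2
  d10 = d7*3 = 90
  d11 = d7 + d6/4 = 525/16
Walk from origin (0, 0):
  seg 1: up by d9 = -21/2 → (0, -21/2)
  seg 2: up by d10 = 90 → (0, 159/2)
  seg 3: up by d7 = 30 → (0, 219/2)
  seg 4: right by d5 = -57/4 → (-57/4, 219/2)
  seg 5: right by d11 = 525/16 → (297/16, 219/2)
  seg 6: right by d7 = 30 → (777/16, 219/2)
  seg 7: right by d1 = 11/5 → (4061/80, 219/2)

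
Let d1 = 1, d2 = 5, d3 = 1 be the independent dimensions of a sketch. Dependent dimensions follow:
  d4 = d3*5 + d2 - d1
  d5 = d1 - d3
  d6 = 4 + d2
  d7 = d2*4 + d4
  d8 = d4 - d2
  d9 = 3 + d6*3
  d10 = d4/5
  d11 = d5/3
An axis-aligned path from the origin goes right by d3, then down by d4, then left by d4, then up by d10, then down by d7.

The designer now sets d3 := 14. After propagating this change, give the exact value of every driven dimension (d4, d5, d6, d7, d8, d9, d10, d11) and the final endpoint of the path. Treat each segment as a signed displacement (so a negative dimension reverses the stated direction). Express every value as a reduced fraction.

Apply edit: d3 := 14
  d4 = d3*5 + d2 - d1 = 74
  d5 = d1 - d3 = -13
  d6 = 4 + d2 = 9
  d7 = d2*4 + d4 = 94
  d8 = d4 - d2 = 69
  d9 = 3 + d6*3 = 30
  d10 = d4/5 = 74/5
  d11 = d5/3 = -13/3
Walk from origin (0, 0):
  seg 1: right by d3 = 14 → (14, 0)
  seg 2: down by d4 = 74 → (14, -74)
  seg 3: left by d4 = 74 → (-60, -74)
  seg 4: up by d10 = 74/5 → (-60, -296/5)
  seg 5: down by d7 = 94 → (-60, -766/5)

d4 = 74
d5 = -13
d6 = 9
d7 = 94
d8 = 69
d9 = 30
d10 = 74/5
d11 = -13/3
endpoint = (-60, -766/5)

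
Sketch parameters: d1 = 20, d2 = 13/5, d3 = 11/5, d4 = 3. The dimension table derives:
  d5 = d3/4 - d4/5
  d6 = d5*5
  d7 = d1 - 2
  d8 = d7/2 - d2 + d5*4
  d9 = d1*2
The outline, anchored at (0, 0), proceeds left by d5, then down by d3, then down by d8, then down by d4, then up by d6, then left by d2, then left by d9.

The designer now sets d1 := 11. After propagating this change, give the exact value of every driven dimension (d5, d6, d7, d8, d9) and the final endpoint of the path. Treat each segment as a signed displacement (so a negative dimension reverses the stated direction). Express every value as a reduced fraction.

d5 = -1/20
d6 = -1/4
d7 = 9
d8 = 17/10
d9 = 22
endpoint = (-491/20, -143/20)

Apply edit: d1 := 11
  d5 = d3/4 - d4/5 = -1/20
  d6 = d5*5 = -1/4
  d7 = d1 - 2 = 9
  d8 = d7/2 - d2 + d5*4 = 17/10
  d9 = d1*2 = 22
Walk from origin (0, 0):
  seg 1: left by d5 = -1/20 → (1/20, 0)
  seg 2: down by d3 = 11/5 → (1/20, -11/5)
  seg 3: down by d8 = 17/10 → (1/20, -39/10)
  seg 4: down by d4 = 3 → (1/20, -69/10)
  seg 5: up by d6 = -1/4 → (1/20, -143/20)
  seg 6: left by d2 = 13/5 → (-51/20, -143/20)
  seg 7: left by d9 = 22 → (-491/20, -143/20)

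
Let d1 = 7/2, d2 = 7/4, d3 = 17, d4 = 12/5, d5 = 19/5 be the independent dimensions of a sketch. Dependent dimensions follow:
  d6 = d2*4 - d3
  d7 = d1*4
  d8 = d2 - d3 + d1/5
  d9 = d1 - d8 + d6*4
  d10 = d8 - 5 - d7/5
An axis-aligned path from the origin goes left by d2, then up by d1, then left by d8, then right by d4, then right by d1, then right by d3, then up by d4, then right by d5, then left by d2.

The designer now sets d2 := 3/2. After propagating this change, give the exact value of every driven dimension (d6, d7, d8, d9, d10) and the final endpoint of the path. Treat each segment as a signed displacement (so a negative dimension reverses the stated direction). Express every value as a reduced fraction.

d6 = -11
d7 = 14
d8 = -74/5
d9 = -257/10
d10 = -113/5
endpoint = (77/2, 59/10)

Apply edit: d2 := 3/2
  d6 = d2*4 - d3 = -11
  d7 = d1*4 = 14
  d8 = d2 - d3 + d1/5 = -74/5
  d9 = d1 - d8 + d6*4 = -257/10
  d10 = d8 - 5 - d7/5 = -113/5
Walk from origin (0, 0):
  seg 1: left by d2 = 3/2 → (-3/2, 0)
  seg 2: up by d1 = 7/2 → (-3/2, 7/2)
  seg 3: left by d8 = -74/5 → (133/10, 7/2)
  seg 4: right by d4 = 12/5 → (157/10, 7/2)
  seg 5: right by d1 = 7/2 → (96/5, 7/2)
  seg 6: right by d3 = 17 → (181/5, 7/2)
  seg 7: up by d4 = 12/5 → (181/5, 59/10)
  seg 8: right by d5 = 19/5 → (40, 59/10)
  seg 9: left by d2 = 3/2 → (77/2, 59/10)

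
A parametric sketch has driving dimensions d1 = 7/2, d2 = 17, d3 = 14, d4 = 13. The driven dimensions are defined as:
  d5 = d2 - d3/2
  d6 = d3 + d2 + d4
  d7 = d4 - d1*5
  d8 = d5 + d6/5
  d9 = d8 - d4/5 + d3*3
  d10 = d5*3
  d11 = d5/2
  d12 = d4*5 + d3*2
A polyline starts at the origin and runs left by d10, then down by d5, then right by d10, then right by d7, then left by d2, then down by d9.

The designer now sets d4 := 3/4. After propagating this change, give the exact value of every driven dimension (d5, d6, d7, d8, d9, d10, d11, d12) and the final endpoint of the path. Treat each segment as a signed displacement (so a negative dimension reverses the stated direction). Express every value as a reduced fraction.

Apply edit: d4 := 3/4
  d5 = d2 - d3/2 = 10
  d6 = d3 + d2 + d4 = 127/4
  d7 = d4 - d1*5 = -67/4
  d8 = d5 + d6/5 = 327/20
  d9 = d8 - d4/5 + d3*3 = 291/5
  d10 = d5*3 = 30
  d11 = d5/2 = 5
  d12 = d4*5 + d3*2 = 127/4
Walk from origin (0, 0):
  seg 1: left by d10 = 30 → (-30, 0)
  seg 2: down by d5 = 10 → (-30, -10)
  seg 3: right by d10 = 30 → (0, -10)
  seg 4: right by d7 = -67/4 → (-67/4, -10)
  seg 5: left by d2 = 17 → (-135/4, -10)
  seg 6: down by d9 = 291/5 → (-135/4, -341/5)

d5 = 10
d6 = 127/4
d7 = -67/4
d8 = 327/20
d9 = 291/5
d10 = 30
d11 = 5
d12 = 127/4
endpoint = (-135/4, -341/5)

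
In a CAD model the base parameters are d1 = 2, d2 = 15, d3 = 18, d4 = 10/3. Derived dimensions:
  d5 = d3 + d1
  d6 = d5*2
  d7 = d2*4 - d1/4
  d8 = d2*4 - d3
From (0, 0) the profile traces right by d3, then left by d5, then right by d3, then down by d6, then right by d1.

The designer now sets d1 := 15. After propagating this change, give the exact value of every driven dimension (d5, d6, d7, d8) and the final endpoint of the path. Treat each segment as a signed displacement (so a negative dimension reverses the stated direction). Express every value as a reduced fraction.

Apply edit: d1 := 15
  d5 = d3 + d1 = 33
  d6 = d5*2 = 66
  d7 = d2*4 - d1/4 = 225/4
  d8 = d2*4 - d3 = 42
Walk from origin (0, 0):
  seg 1: right by d3 = 18 → (18, 0)
  seg 2: left by d5 = 33 → (-15, 0)
  seg 3: right by d3 = 18 → (3, 0)
  seg 4: down by d6 = 66 → (3, -66)
  seg 5: right by d1 = 15 → (18, -66)

d5 = 33
d6 = 66
d7 = 225/4
d8 = 42
endpoint = (18, -66)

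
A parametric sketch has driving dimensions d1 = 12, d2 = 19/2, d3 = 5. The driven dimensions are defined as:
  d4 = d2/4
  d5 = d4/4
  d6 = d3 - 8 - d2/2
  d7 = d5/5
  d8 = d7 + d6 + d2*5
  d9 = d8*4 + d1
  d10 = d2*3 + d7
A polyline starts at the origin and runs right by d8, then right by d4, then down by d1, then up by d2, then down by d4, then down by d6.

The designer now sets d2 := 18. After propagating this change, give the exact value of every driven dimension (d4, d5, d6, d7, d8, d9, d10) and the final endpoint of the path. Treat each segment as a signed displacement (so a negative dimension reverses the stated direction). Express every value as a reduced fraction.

Apply edit: d2 := 18
  d4 = d2/4 = 9/2
  d5 = d4/4 = 9/8
  d6 = d3 - 8 - d2/2 = -12
  d7 = d5/5 = 9/40
  d8 = d7 + d6 + d2*5 = 3129/40
  d9 = d8*4 + d1 = 3249/10
  d10 = d2*3 + d7 = 2169/40
Walk from origin (0, 0):
  seg 1: right by d8 = 3129/40 → (3129/40, 0)
  seg 2: right by d4 = 9/2 → (3309/40, 0)
  seg 3: down by d1 = 12 → (3309/40, -12)
  seg 4: up by d2 = 18 → (3309/40, 6)
  seg 5: down by d4 = 9/2 → (3309/40, 3/2)
  seg 6: down by d6 = -12 → (3309/40, 27/2)

d4 = 9/2
d5 = 9/8
d6 = -12
d7 = 9/40
d8 = 3129/40
d9 = 3249/10
d10 = 2169/40
endpoint = (3309/40, 27/2)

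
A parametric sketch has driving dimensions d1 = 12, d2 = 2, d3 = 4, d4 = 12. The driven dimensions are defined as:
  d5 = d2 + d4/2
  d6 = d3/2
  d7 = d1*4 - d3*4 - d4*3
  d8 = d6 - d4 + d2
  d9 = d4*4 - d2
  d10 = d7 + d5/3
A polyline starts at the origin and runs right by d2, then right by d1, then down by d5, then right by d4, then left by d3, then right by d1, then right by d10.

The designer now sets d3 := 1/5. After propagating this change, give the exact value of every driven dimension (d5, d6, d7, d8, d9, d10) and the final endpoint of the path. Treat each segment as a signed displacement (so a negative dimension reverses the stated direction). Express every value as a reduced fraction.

d5 = 8
d6 = 1/10
d7 = 56/5
d8 = -99/10
d9 = 46
d10 = 208/15
endpoint = (155/3, -8)

Apply edit: d3 := 1/5
  d5 = d2 + d4/2 = 8
  d6 = d3/2 = 1/10
  d7 = d1*4 - d3*4 - d4*3 = 56/5
  d8 = d6 - d4 + d2 = -99/10
  d9 = d4*4 - d2 = 46
  d10 = d7 + d5/3 = 208/15
Walk from origin (0, 0):
  seg 1: right by d2 = 2 → (2, 0)
  seg 2: right by d1 = 12 → (14, 0)
  seg 3: down by d5 = 8 → (14, -8)
  seg 4: right by d4 = 12 → (26, -8)
  seg 5: left by d3 = 1/5 → (129/5, -8)
  seg 6: right by d1 = 12 → (189/5, -8)
  seg 7: right by d10 = 208/15 → (155/3, -8)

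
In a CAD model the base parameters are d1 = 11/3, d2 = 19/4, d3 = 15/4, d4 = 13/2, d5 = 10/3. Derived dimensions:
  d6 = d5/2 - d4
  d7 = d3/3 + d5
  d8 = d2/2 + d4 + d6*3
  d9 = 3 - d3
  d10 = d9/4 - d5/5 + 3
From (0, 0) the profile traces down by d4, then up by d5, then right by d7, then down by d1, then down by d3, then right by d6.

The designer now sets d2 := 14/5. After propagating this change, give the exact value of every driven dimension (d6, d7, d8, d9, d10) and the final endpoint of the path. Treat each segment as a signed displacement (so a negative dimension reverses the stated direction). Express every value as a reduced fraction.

d6 = -29/6
d7 = 55/12
d8 = -33/5
d9 = -3/4
d10 = 103/48
endpoint = (-1/4, -127/12)

Apply edit: d2 := 14/5
  d6 = d5/2 - d4 = -29/6
  d7 = d3/3 + d5 = 55/12
  d8 = d2/2 + d4 + d6*3 = -33/5
  d9 = 3 - d3 = -3/4
  d10 = d9/4 - d5/5 + 3 = 103/48
Walk from origin (0, 0):
  seg 1: down by d4 = 13/2 → (0, -13/2)
  seg 2: up by d5 = 10/3 → (0, -19/6)
  seg 3: right by d7 = 55/12 → (55/12, -19/6)
  seg 4: down by d1 = 11/3 → (55/12, -41/6)
  seg 5: down by d3 = 15/4 → (55/12, -127/12)
  seg 6: right by d6 = -29/6 → (-1/4, -127/12)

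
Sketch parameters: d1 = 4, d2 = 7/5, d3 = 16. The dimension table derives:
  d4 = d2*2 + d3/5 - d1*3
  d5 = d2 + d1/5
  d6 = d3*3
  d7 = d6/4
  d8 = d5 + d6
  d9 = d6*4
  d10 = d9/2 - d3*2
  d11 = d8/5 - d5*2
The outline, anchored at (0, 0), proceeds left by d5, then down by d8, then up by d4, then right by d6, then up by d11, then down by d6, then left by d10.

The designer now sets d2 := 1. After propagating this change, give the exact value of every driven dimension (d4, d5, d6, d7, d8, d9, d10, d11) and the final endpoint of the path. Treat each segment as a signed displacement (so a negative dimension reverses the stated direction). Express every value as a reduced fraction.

d4 = -34/5
d5 = 9/5
d6 = 48
d7 = 12
d8 = 249/5
d9 = 192
d10 = 64
d11 = 159/25
endpoint = (-89/5, -2456/25)

Apply edit: d2 := 1
  d4 = d2*2 + d3/5 - d1*3 = -34/5
  d5 = d2 + d1/5 = 9/5
  d6 = d3*3 = 48
  d7 = d6/4 = 12
  d8 = d5 + d6 = 249/5
  d9 = d6*4 = 192
  d10 = d9/2 - d3*2 = 64
  d11 = d8/5 - d5*2 = 159/25
Walk from origin (0, 0):
  seg 1: left by d5 = 9/5 → (-9/5, 0)
  seg 2: down by d8 = 249/5 → (-9/5, -249/5)
  seg 3: up by d4 = -34/5 → (-9/5, -283/5)
  seg 4: right by d6 = 48 → (231/5, -283/5)
  seg 5: up by d11 = 159/25 → (231/5, -1256/25)
  seg 6: down by d6 = 48 → (231/5, -2456/25)
  seg 7: left by d10 = 64 → (-89/5, -2456/25)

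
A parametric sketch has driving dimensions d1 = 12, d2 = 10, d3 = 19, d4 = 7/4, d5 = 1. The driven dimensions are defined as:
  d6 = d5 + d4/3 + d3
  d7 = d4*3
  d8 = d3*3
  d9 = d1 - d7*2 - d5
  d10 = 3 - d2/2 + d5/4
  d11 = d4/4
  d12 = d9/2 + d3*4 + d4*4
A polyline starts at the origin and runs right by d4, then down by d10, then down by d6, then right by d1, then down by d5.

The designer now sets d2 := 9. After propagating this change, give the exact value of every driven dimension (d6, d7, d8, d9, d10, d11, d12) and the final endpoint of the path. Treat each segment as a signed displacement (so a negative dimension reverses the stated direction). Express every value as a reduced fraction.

Apply edit: d2 := 9
  d6 = d5 + d4/3 + d3 = 247/12
  d7 = d4*3 = 21/4
  d8 = d3*3 = 57
  d9 = d1 - d7*2 - d5 = 1/2
  d10 = 3 - d2/2 + d5/4 = -5/4
  d11 = d4/4 = 7/16
  d12 = d9/2 + d3*4 + d4*4 = 333/4
Walk from origin (0, 0):
  seg 1: right by d4 = 7/4 → (7/4, 0)
  seg 2: down by d10 = -5/4 → (7/4, 5/4)
  seg 3: down by d6 = 247/12 → (7/4, -58/3)
  seg 4: right by d1 = 12 → (55/4, -58/3)
  seg 5: down by d5 = 1 → (55/4, -61/3)

d6 = 247/12
d7 = 21/4
d8 = 57
d9 = 1/2
d10 = -5/4
d11 = 7/16
d12 = 333/4
endpoint = (55/4, -61/3)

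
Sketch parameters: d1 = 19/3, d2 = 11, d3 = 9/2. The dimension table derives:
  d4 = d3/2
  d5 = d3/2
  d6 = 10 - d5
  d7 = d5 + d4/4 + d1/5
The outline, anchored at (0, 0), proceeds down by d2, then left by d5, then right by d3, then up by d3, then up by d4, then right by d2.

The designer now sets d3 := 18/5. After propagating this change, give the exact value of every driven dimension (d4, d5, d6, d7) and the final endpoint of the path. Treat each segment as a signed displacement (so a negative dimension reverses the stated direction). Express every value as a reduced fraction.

Apply edit: d3 := 18/5
  d4 = d3/2 = 9/5
  d5 = d3/2 = 9/5
  d6 = 10 - d5 = 41/5
  d7 = d5 + d4/4 + d1/5 = 211/60
Walk from origin (0, 0):
  seg 1: down by d2 = 11 → (0, -11)
  seg 2: left by d5 = 9/5 → (-9/5, -11)
  seg 3: right by d3 = 18/5 → (9/5, -11)
  seg 4: up by d3 = 18/5 → (9/5, -37/5)
  seg 5: up by d4 = 9/5 → (9/5, -28/5)
  seg 6: right by d2 = 11 → (64/5, -28/5)

d4 = 9/5
d5 = 9/5
d6 = 41/5
d7 = 211/60
endpoint = (64/5, -28/5)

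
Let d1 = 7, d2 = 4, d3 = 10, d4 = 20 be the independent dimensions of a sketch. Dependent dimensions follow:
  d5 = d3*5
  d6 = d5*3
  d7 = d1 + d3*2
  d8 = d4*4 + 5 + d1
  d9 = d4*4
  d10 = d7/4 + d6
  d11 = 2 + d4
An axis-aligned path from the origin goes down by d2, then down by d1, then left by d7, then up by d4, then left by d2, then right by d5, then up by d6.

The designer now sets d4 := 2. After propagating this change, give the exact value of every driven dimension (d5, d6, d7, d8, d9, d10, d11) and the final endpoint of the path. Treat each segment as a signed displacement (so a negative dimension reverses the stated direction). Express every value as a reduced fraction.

Apply edit: d4 := 2
  d5 = d3*5 = 50
  d6 = d5*3 = 150
  d7 = d1 + d3*2 = 27
  d8 = d4*4 + 5 + d1 = 20
  d9 = d4*4 = 8
  d10 = d7/4 + d6 = 627/4
  d11 = 2 + d4 = 4
Walk from origin (0, 0):
  seg 1: down by d2 = 4 → (0, -4)
  seg 2: down by d1 = 7 → (0, -11)
  seg 3: left by d7 = 27 → (-27, -11)
  seg 4: up by d4 = 2 → (-27, -9)
  seg 5: left by d2 = 4 → (-31, -9)
  seg 6: right by d5 = 50 → (19, -9)
  seg 7: up by d6 = 150 → (19, 141)

d5 = 50
d6 = 150
d7 = 27
d8 = 20
d9 = 8
d10 = 627/4
d11 = 4
endpoint = (19, 141)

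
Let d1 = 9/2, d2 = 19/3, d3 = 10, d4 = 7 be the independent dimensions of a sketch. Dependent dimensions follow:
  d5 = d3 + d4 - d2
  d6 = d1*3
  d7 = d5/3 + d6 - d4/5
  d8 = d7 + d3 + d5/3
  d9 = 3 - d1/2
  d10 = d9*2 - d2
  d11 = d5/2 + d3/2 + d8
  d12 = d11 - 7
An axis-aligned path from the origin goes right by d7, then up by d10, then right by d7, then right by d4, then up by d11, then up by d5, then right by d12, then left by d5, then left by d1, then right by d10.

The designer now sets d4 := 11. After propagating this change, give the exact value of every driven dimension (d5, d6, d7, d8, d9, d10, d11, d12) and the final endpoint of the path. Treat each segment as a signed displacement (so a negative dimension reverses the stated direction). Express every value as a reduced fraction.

Apply edit: d4 := 11
  d5 = d3 + d4 - d2 = 44/3
  d6 = d1*3 = 27/2
  d7 = d5/3 + d6 - d4/5 = 1457/90
  d8 = d7 + d3 + d5/3 = 2797/90
  d9 = 3 - d1/2 = 3/4
  d10 = d9*2 - d2 = -29/6
  d11 = d5/2 + d3/2 + d8 = 3907/90
  d12 = d11 - 7 = 3277/90
Walk from origin (0, 0):
  seg 1: right by d7 = 1457/90 → (1457/90, 0)
  seg 2: up by d10 = -29/6 → (1457/90, -29/6)
  seg 3: right by d7 = 1457/90 → (1457/45, -29/6)
  seg 4: right by d4 = 11 → (1952/45, -29/6)
  seg 5: up by d11 = 3907/90 → (1952/45, 1736/45)
  seg 6: up by d5 = 44/3 → (1952/45, 2396/45)
  seg 7: right by d12 = 3277/90 → (7181/90, 2396/45)
  seg 8: left by d5 = 44/3 → (5861/90, 2396/45)
  seg 9: left by d1 = 9/2 → (2728/45, 2396/45)
  seg 10: right by d10 = -29/6 → (5021/90, 2396/45)

d5 = 44/3
d6 = 27/2
d7 = 1457/90
d8 = 2797/90
d9 = 3/4
d10 = -29/6
d11 = 3907/90
d12 = 3277/90
endpoint = (5021/90, 2396/45)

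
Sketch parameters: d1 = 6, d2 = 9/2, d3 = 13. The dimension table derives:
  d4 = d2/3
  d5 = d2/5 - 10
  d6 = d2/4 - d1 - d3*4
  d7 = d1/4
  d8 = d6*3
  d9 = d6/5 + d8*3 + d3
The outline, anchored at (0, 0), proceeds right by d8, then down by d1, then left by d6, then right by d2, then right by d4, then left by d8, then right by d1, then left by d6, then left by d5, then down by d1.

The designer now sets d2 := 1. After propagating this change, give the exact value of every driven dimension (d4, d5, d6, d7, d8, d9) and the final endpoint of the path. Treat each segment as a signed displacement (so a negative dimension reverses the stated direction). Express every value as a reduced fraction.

Apply edit: d2 := 1
  d4 = d2/3 = 1/3
  d5 = d2/5 - 10 = -49/5
  d6 = d2/4 - d1 - d3*4 = -231/4
  d7 = d1/4 = 3/2
  d8 = d6*3 = -693/4
  d9 = d6/5 + d8*3 + d3 = -5183/10
Walk from origin (0, 0):
  seg 1: right by d8 = -693/4 → (-693/4, 0)
  seg 2: down by d1 = 6 → (-693/4, -6)
  seg 3: left by d6 = -231/4 → (-231/2, -6)
  seg 4: right by d2 = 1 → (-229/2, -6)
  seg 5: right by d4 = 1/3 → (-685/6, -6)
  seg 6: left by d8 = -693/4 → (709/12, -6)
  seg 7: right by d1 = 6 → (781/12, -6)
  seg 8: left by d6 = -231/4 → (737/6, -6)
  seg 9: left by d5 = -49/5 → (3979/30, -6)
  seg 10: down by d1 = 6 → (3979/30, -12)

d4 = 1/3
d5 = -49/5
d6 = -231/4
d7 = 3/2
d8 = -693/4
d9 = -5183/10
endpoint = (3979/30, -12)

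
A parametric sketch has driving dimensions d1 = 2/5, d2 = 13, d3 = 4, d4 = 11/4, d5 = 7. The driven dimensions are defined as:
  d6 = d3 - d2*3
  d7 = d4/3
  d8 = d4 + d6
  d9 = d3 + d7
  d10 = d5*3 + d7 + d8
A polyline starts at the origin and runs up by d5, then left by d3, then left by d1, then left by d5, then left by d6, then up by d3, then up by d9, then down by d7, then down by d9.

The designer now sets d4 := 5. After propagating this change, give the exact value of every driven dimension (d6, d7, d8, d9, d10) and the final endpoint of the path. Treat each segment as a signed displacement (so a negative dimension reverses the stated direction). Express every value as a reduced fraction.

d6 = -35
d7 = 5/3
d8 = -30
d9 = 17/3
d10 = -22/3
endpoint = (118/5, 28/3)

Apply edit: d4 := 5
  d6 = d3 - d2*3 = -35
  d7 = d4/3 = 5/3
  d8 = d4 + d6 = -30
  d9 = d3 + d7 = 17/3
  d10 = d5*3 + d7 + d8 = -22/3
Walk from origin (0, 0):
  seg 1: up by d5 = 7 → (0, 7)
  seg 2: left by d3 = 4 → (-4, 7)
  seg 3: left by d1 = 2/5 → (-22/5, 7)
  seg 4: left by d5 = 7 → (-57/5, 7)
  seg 5: left by d6 = -35 → (118/5, 7)
  seg 6: up by d3 = 4 → (118/5, 11)
  seg 7: up by d9 = 17/3 → (118/5, 50/3)
  seg 8: down by d7 = 5/3 → (118/5, 15)
  seg 9: down by d9 = 17/3 → (118/5, 28/3)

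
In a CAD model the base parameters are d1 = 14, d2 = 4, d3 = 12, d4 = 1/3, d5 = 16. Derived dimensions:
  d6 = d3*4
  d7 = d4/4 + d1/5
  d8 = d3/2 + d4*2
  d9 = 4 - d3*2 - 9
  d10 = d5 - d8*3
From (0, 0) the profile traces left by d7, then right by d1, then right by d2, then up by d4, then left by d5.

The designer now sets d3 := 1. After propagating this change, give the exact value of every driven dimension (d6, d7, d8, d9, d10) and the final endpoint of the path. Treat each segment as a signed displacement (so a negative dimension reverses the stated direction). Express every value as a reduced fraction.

d6 = 4
d7 = 173/60
d8 = 7/6
d9 = -7
d10 = 25/2
endpoint = (-53/60, 1/3)

Apply edit: d3 := 1
  d6 = d3*4 = 4
  d7 = d4/4 + d1/5 = 173/60
  d8 = d3/2 + d4*2 = 7/6
  d9 = 4 - d3*2 - 9 = -7
  d10 = d5 - d8*3 = 25/2
Walk from origin (0, 0):
  seg 1: left by d7 = 173/60 → (-173/60, 0)
  seg 2: right by d1 = 14 → (667/60, 0)
  seg 3: right by d2 = 4 → (907/60, 0)
  seg 4: up by d4 = 1/3 → (907/60, 1/3)
  seg 5: left by d5 = 16 → (-53/60, 1/3)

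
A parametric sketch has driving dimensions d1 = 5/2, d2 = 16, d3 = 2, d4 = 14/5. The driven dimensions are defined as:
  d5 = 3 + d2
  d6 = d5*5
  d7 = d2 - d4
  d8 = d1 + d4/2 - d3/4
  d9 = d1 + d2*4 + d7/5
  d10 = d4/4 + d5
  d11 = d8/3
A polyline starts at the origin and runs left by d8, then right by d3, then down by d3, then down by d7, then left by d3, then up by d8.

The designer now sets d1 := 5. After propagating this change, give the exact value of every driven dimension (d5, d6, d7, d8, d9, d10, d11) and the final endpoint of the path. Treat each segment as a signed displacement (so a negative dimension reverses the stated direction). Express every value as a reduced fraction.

d5 = 19
d6 = 95
d7 = 66/5
d8 = 59/10
d9 = 1791/25
d10 = 197/10
d11 = 59/30
endpoint = (-59/10, -93/10)

Apply edit: d1 := 5
  d5 = 3 + d2 = 19
  d6 = d5*5 = 95
  d7 = d2 - d4 = 66/5
  d8 = d1 + d4/2 - d3/4 = 59/10
  d9 = d1 + d2*4 + d7/5 = 1791/25
  d10 = d4/4 + d5 = 197/10
  d11 = d8/3 = 59/30
Walk from origin (0, 0):
  seg 1: left by d8 = 59/10 → (-59/10, 0)
  seg 2: right by d3 = 2 → (-39/10, 0)
  seg 3: down by d3 = 2 → (-39/10, -2)
  seg 4: down by d7 = 66/5 → (-39/10, -76/5)
  seg 5: left by d3 = 2 → (-59/10, -76/5)
  seg 6: up by d8 = 59/10 → (-59/10, -93/10)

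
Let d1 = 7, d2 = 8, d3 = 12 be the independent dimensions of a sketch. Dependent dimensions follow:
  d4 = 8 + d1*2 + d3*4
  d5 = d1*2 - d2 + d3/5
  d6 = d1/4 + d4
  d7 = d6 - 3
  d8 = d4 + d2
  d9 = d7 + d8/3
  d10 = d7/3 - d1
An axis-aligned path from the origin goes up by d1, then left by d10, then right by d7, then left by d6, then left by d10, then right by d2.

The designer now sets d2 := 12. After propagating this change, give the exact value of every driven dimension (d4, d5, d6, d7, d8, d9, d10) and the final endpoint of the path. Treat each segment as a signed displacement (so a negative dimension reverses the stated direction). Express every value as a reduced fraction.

d4 = 70
d5 = 22/5
d6 = 287/4
d7 = 275/4
d8 = 82
d9 = 1153/12
d10 = 191/12
endpoint = (-137/6, 7)

Apply edit: d2 := 12
  d4 = 8 + d1*2 + d3*4 = 70
  d5 = d1*2 - d2 + d3/5 = 22/5
  d6 = d1/4 + d4 = 287/4
  d7 = d6 - 3 = 275/4
  d8 = d4 + d2 = 82
  d9 = d7 + d8/3 = 1153/12
  d10 = d7/3 - d1 = 191/12
Walk from origin (0, 0):
  seg 1: up by d1 = 7 → (0, 7)
  seg 2: left by d10 = 191/12 → (-191/12, 7)
  seg 3: right by d7 = 275/4 → (317/6, 7)
  seg 4: left by d6 = 287/4 → (-227/12, 7)
  seg 5: left by d10 = 191/12 → (-209/6, 7)
  seg 6: right by d2 = 12 → (-137/6, 7)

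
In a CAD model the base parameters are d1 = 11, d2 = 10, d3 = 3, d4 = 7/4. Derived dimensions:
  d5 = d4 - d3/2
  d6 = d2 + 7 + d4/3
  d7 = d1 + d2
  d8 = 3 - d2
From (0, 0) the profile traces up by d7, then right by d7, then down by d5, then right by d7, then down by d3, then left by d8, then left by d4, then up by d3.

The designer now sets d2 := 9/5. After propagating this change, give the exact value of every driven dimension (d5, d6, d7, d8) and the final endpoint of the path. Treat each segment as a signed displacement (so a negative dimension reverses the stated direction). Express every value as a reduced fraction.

d5 = 1/4
d6 = 563/60
d7 = 64/5
d8 = 6/5
endpoint = (453/20, 251/20)

Apply edit: d2 := 9/5
  d5 = d4 - d3/2 = 1/4
  d6 = d2 + 7 + d4/3 = 563/60
  d7 = d1 + d2 = 64/5
  d8 = 3 - d2 = 6/5
Walk from origin (0, 0):
  seg 1: up by d7 = 64/5 → (0, 64/5)
  seg 2: right by d7 = 64/5 → (64/5, 64/5)
  seg 3: down by d5 = 1/4 → (64/5, 251/20)
  seg 4: right by d7 = 64/5 → (128/5, 251/20)
  seg 5: down by d3 = 3 → (128/5, 191/20)
  seg 6: left by d8 = 6/5 → (122/5, 191/20)
  seg 7: left by d4 = 7/4 → (453/20, 191/20)
  seg 8: up by d3 = 3 → (453/20, 251/20)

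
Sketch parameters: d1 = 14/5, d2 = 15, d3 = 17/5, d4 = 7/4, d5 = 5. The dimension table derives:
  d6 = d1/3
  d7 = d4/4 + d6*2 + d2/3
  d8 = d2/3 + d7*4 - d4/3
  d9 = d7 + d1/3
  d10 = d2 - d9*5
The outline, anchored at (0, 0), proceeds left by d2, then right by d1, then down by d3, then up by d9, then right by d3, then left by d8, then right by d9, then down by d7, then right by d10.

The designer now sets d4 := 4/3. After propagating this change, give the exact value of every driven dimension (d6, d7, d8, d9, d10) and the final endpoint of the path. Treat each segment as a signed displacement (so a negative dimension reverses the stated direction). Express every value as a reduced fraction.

Apply edit: d4 := 4/3
  d6 = d1/3 = 14/15
  d7 = d4/4 + d6*2 + d2/3 = 36/5
  d8 = d2/3 + d7*4 - d4/3 = 1501/45
  d9 = d7 + d1/3 = 122/15
  d10 = d2 - d9*5 = -77/3
Walk from origin (0, 0):
  seg 1: left by d2 = 15 → (-15, 0)
  seg 2: right by d1 = 14/5 → (-61/5, 0)
  seg 3: down by d3 = 17/5 → (-61/5, -17/5)
  seg 4: up by d9 = 122/15 → (-61/5, 71/15)
  seg 5: right by d3 = 17/5 → (-44/5, 71/15)
  seg 6: left by d8 = 1501/45 → (-1897/45, 71/15)
  seg 7: right by d9 = 122/15 → (-1531/45, 71/15)
  seg 8: down by d7 = 36/5 → (-1531/45, -37/15)
  seg 9: right by d10 = -77/3 → (-2686/45, -37/15)

d6 = 14/15
d7 = 36/5
d8 = 1501/45
d9 = 122/15
d10 = -77/3
endpoint = (-2686/45, -37/15)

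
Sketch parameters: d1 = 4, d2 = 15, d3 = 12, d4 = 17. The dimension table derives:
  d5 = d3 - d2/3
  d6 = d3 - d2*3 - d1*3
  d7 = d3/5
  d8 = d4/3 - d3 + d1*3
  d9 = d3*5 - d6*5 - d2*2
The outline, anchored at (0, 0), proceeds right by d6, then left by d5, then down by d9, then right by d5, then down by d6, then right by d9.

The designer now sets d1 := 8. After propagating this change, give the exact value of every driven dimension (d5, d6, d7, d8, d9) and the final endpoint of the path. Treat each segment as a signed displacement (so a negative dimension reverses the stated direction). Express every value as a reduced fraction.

d5 = 7
d6 = -57
d7 = 12/5
d8 = 53/3
d9 = 315
endpoint = (258, -258)

Apply edit: d1 := 8
  d5 = d3 - d2/3 = 7
  d6 = d3 - d2*3 - d1*3 = -57
  d7 = d3/5 = 12/5
  d8 = d4/3 - d3 + d1*3 = 53/3
  d9 = d3*5 - d6*5 - d2*2 = 315
Walk from origin (0, 0):
  seg 1: right by d6 = -57 → (-57, 0)
  seg 2: left by d5 = 7 → (-64, 0)
  seg 3: down by d9 = 315 → (-64, -315)
  seg 4: right by d5 = 7 → (-57, -315)
  seg 5: down by d6 = -57 → (-57, -258)
  seg 6: right by d9 = 315 → (258, -258)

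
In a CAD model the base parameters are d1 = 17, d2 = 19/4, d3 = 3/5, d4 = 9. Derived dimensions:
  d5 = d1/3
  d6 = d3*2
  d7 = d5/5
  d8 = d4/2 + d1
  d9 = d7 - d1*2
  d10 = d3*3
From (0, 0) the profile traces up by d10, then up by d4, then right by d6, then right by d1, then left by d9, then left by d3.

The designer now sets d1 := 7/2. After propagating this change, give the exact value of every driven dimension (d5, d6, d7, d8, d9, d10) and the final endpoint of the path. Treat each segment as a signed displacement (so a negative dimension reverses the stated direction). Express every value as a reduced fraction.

Apply edit: d1 := 7/2
  d5 = d1/3 = 7/6
  d6 = d3*2 = 6/5
  d7 = d5/5 = 7/30
  d8 = d4/2 + d1 = 8
  d9 = d7 - d1*2 = -203/30
  d10 = d3*3 = 9/5
Walk from origin (0, 0):
  seg 1: up by d10 = 9/5 → (0, 9/5)
  seg 2: up by d4 = 9 → (0, 54/5)
  seg 3: right by d6 = 6/5 → (6/5, 54/5)
  seg 4: right by d1 = 7/2 → (47/10, 54/5)
  seg 5: left by d9 = -203/30 → (172/15, 54/5)
  seg 6: left by d3 = 3/5 → (163/15, 54/5)

d5 = 7/6
d6 = 6/5
d7 = 7/30
d8 = 8
d9 = -203/30
d10 = 9/5
endpoint = (163/15, 54/5)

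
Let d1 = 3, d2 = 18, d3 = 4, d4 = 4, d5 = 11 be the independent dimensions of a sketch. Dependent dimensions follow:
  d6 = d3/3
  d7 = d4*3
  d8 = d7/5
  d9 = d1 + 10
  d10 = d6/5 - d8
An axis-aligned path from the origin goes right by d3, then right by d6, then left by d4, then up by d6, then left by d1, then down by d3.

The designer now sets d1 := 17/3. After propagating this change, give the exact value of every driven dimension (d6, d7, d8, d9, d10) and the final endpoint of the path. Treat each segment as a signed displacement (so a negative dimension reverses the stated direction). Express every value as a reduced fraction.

Apply edit: d1 := 17/3
  d6 = d3/3 = 4/3
  d7 = d4*3 = 12
  d8 = d7/5 = 12/5
  d9 = d1 + 10 = 47/3
  d10 = d6/5 - d8 = -32/15
Walk from origin (0, 0):
  seg 1: right by d3 = 4 → (4, 0)
  seg 2: right by d6 = 4/3 → (16/3, 0)
  seg 3: left by d4 = 4 → (4/3, 0)
  seg 4: up by d6 = 4/3 → (4/3, 4/3)
  seg 5: left by d1 = 17/3 → (-13/3, 4/3)
  seg 6: down by d3 = 4 → (-13/3, -8/3)

d6 = 4/3
d7 = 12
d8 = 12/5
d9 = 47/3
d10 = -32/15
endpoint = (-13/3, -8/3)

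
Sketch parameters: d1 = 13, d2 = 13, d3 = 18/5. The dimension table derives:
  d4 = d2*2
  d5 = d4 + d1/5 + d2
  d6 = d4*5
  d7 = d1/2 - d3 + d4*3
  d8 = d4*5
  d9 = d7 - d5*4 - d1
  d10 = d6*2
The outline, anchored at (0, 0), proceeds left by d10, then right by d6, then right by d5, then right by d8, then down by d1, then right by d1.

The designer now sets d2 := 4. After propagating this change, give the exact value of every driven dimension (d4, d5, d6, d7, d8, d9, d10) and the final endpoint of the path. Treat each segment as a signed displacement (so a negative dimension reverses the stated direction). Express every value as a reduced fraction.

Apply edit: d2 := 4
  d4 = d2*2 = 8
  d5 = d4 + d1/5 + d2 = 73/5
  d6 = d4*5 = 40
  d7 = d1/2 - d3 + d4*3 = 269/10
  d8 = d4*5 = 40
  d9 = d7 - d5*4 - d1 = -89/2
  d10 = d6*2 = 80
Walk from origin (0, 0):
  seg 1: left by d10 = 80 → (-80, 0)
  seg 2: right by d6 = 40 → (-40, 0)
  seg 3: right by d5 = 73/5 → (-127/5, 0)
  seg 4: right by d8 = 40 → (73/5, 0)
  seg 5: down by d1 = 13 → (73/5, -13)
  seg 6: right by d1 = 13 → (138/5, -13)

d4 = 8
d5 = 73/5
d6 = 40
d7 = 269/10
d8 = 40
d9 = -89/2
d10 = 80
endpoint = (138/5, -13)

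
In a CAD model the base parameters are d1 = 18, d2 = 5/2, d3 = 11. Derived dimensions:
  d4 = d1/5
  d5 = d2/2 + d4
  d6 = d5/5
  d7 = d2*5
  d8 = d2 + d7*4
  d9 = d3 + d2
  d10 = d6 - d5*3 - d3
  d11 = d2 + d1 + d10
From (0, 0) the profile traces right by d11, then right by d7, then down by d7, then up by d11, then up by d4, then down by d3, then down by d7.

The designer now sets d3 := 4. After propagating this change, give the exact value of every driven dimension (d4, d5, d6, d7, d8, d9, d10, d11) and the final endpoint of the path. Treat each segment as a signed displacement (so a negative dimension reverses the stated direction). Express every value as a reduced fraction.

d4 = 18/5
d5 = 97/20
d6 = 97/100
d7 = 25/2
d8 = 105/2
d9 = 13/2
d10 = -879/50
d11 = 73/25
endpoint = (771/50, -562/25)

Apply edit: d3 := 4
  d4 = d1/5 = 18/5
  d5 = d2/2 + d4 = 97/20
  d6 = d5/5 = 97/100
  d7 = d2*5 = 25/2
  d8 = d2 + d7*4 = 105/2
  d9 = d3 + d2 = 13/2
  d10 = d6 - d5*3 - d3 = -879/50
  d11 = d2 + d1 + d10 = 73/25
Walk from origin (0, 0):
  seg 1: right by d11 = 73/25 → (73/25, 0)
  seg 2: right by d7 = 25/2 → (771/50, 0)
  seg 3: down by d7 = 25/2 → (771/50, -25/2)
  seg 4: up by d11 = 73/25 → (771/50, -479/50)
  seg 5: up by d4 = 18/5 → (771/50, -299/50)
  seg 6: down by d3 = 4 → (771/50, -499/50)
  seg 7: down by d7 = 25/2 → (771/50, -562/25)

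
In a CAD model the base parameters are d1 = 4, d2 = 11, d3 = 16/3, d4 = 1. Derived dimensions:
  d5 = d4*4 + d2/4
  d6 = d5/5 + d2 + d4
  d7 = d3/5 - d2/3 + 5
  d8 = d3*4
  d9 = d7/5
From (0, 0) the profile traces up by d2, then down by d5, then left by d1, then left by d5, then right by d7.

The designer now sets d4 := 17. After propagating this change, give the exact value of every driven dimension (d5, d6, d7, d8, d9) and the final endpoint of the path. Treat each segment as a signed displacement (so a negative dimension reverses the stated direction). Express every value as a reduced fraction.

Apply edit: d4 := 17
  d5 = d4*4 + d2/4 = 283/4
  d6 = d5/5 + d2 + d4 = 843/20
  d7 = d3/5 - d2/3 + 5 = 12/5
  d8 = d3*4 = 64/3
  d9 = d7/5 = 12/25
Walk from origin (0, 0):
  seg 1: up by d2 = 11 → (0, 11)
  seg 2: down by d5 = 283/4 → (0, -239/4)
  seg 3: left by d1 = 4 → (-4, -239/4)
  seg 4: left by d5 = 283/4 → (-299/4, -239/4)
  seg 5: right by d7 = 12/5 → (-1447/20, -239/4)

d5 = 283/4
d6 = 843/20
d7 = 12/5
d8 = 64/3
d9 = 12/25
endpoint = (-1447/20, -239/4)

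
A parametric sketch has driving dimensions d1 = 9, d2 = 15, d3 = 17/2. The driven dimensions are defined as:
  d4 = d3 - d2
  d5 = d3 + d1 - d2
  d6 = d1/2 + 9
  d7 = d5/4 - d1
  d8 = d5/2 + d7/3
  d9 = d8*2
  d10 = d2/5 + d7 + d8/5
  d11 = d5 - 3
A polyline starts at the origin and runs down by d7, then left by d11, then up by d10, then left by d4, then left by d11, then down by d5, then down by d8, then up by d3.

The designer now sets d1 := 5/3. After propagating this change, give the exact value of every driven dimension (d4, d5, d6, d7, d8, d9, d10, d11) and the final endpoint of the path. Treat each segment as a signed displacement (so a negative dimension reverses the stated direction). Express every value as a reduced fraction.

Apply edit: d1 := 5/3
  d4 = d3 - d2 = -13/2
  d5 = d3 + d1 - d2 = -29/6
  d6 = d1/2 + 9 = 59/6
  d7 = d5/4 - d1 = -23/8
  d8 = d5/2 + d7/3 = -27/8
  d9 = d8*2 = -27/4
  d10 = d2/5 + d7 + d8/5 = -11/20
  d11 = d5 - 3 = -47/6
Walk from origin (0, 0):
  seg 1: down by d7 = -23/8 → (0, 23/8)
  seg 2: left by d11 = -47/6 → (47/6, 23/8)
  seg 3: up by d10 = -11/20 → (47/6, 93/40)
  seg 4: left by d4 = -13/2 → (43/3, 93/40)
  seg 5: left by d11 = -47/6 → (133/6, 93/40)
  seg 6: down by d5 = -29/6 → (133/6, 859/120)
  seg 7: down by d8 = -27/8 → (133/6, 158/15)
  seg 8: up by d3 = 17/2 → (133/6, 571/30)

d4 = -13/2
d5 = -29/6
d6 = 59/6
d7 = -23/8
d8 = -27/8
d9 = -27/4
d10 = -11/20
d11 = -47/6
endpoint = (133/6, 571/30)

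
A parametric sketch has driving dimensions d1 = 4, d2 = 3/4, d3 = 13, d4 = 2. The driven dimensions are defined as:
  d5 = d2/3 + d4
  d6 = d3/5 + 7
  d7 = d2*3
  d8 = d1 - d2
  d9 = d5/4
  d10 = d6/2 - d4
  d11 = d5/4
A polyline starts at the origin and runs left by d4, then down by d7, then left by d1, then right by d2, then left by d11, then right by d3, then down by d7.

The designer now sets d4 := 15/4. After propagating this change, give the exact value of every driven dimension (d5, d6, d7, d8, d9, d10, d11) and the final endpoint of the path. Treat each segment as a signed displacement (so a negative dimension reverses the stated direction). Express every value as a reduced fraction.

Apply edit: d4 := 15/4
  d5 = d2/3 + d4 = 4
  d6 = d3/5 + 7 = 48/5
  d7 = d2*3 = 9/4
  d8 = d1 - d2 = 13/4
  d9 = d5/4 = 1
  d10 = d6/2 - d4 = 21/20
  d11 = d5/4 = 1
Walk from origin (0, 0):
  seg 1: left by d4 = 15/4 → (-15/4, 0)
  seg 2: down by d7 = 9/4 → (-15/4, -9/4)
  seg 3: left by d1 = 4 → (-31/4, -9/4)
  seg 4: right by d2 = 3/4 → (-7, -9/4)
  seg 5: left by d11 = 1 → (-8, -9/4)
  seg 6: right by d3 = 13 → (5, -9/4)
  seg 7: down by d7 = 9/4 → (5, -9/2)

d5 = 4
d6 = 48/5
d7 = 9/4
d8 = 13/4
d9 = 1
d10 = 21/20
d11 = 1
endpoint = (5, -9/2)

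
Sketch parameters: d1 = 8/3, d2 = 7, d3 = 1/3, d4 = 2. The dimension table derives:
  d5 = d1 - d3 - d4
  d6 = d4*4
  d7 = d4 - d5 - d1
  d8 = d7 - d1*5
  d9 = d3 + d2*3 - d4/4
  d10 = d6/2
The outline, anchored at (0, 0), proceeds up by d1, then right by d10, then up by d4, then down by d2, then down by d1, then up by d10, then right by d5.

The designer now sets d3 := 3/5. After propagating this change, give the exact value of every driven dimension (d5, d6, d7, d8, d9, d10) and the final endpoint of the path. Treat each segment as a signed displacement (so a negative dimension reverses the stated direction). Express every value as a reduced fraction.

Apply edit: d3 := 3/5
  d5 = d1 - d3 - d4 = 1/15
  d6 = d4*4 = 8
  d7 = d4 - d5 - d1 = -11/15
  d8 = d7 - d1*5 = -211/15
  d9 = d3 + d2*3 - d4/4 = 211/10
  d10 = d6/2 = 4
Walk from origin (0, 0):
  seg 1: up by d1 = 8/3 → (0, 8/3)
  seg 2: right by d10 = 4 → (4, 8/3)
  seg 3: up by d4 = 2 → (4, 14/3)
  seg 4: down by d2 = 7 → (4, -7/3)
  seg 5: down by d1 = 8/3 → (4, -5)
  seg 6: up by d10 = 4 → (4, -1)
  seg 7: right by d5 = 1/15 → (61/15, -1)

d5 = 1/15
d6 = 8
d7 = -11/15
d8 = -211/15
d9 = 211/10
d10 = 4
endpoint = (61/15, -1)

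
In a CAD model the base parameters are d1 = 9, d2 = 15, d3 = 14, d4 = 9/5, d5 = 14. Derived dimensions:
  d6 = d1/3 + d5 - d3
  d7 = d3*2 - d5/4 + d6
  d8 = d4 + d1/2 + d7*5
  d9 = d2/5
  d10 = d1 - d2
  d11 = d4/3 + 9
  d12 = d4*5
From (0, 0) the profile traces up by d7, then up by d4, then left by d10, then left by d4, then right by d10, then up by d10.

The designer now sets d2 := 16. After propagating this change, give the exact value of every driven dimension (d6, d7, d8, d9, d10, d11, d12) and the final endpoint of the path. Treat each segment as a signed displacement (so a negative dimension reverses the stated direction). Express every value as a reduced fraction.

d6 = 3
d7 = 55/2
d8 = 719/5
d9 = 16/5
d10 = -7
d11 = 48/5
d12 = 9
endpoint = (-9/5, 223/10)

Apply edit: d2 := 16
  d6 = d1/3 + d5 - d3 = 3
  d7 = d3*2 - d5/4 + d6 = 55/2
  d8 = d4 + d1/2 + d7*5 = 719/5
  d9 = d2/5 = 16/5
  d10 = d1 - d2 = -7
  d11 = d4/3 + 9 = 48/5
  d12 = d4*5 = 9
Walk from origin (0, 0):
  seg 1: up by d7 = 55/2 → (0, 55/2)
  seg 2: up by d4 = 9/5 → (0, 293/10)
  seg 3: left by d10 = -7 → (7, 293/10)
  seg 4: left by d4 = 9/5 → (26/5, 293/10)
  seg 5: right by d10 = -7 → (-9/5, 293/10)
  seg 6: up by d10 = -7 → (-9/5, 223/10)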